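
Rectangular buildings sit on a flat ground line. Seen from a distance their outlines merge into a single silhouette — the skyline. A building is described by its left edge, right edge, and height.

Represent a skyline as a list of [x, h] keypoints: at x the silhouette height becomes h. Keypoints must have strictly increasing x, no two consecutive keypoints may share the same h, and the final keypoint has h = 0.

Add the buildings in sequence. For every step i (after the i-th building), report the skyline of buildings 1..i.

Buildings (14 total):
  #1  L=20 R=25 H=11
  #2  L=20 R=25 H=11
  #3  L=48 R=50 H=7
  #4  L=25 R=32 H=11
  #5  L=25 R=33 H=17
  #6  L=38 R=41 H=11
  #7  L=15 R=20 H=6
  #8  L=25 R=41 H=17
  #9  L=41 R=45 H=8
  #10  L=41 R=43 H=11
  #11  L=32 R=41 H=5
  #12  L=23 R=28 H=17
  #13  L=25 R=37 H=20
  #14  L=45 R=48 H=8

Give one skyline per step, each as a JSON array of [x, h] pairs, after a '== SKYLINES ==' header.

== SKYLINES ==
[[20,11],[25,0]]
[[20,11],[25,0]]
[[20,11],[25,0],[48,7],[50,0]]
[[20,11],[32,0],[48,7],[50,0]]
[[20,11],[25,17],[33,0],[48,7],[50,0]]
[[20,11],[25,17],[33,0],[38,11],[41,0],[48,7],[50,0]]
[[15,6],[20,11],[25,17],[33,0],[38,11],[41,0],[48,7],[50,0]]
[[15,6],[20,11],[25,17],[41,0],[48,7],[50,0]]
[[15,6],[20,11],[25,17],[41,8],[45,0],[48,7],[50,0]]
[[15,6],[20,11],[25,17],[41,11],[43,8],[45,0],[48,7],[50,0]]
[[15,6],[20,11],[25,17],[41,11],[43,8],[45,0],[48,7],[50,0]]
[[15,6],[20,11],[23,17],[41,11],[43,8],[45,0],[48,7],[50,0]]
[[15,6],[20,11],[23,17],[25,20],[37,17],[41,11],[43,8],[45,0],[48,7],[50,0]]
[[15,6],[20,11],[23,17],[25,20],[37,17],[41,11],[43,8],[48,7],[50,0]]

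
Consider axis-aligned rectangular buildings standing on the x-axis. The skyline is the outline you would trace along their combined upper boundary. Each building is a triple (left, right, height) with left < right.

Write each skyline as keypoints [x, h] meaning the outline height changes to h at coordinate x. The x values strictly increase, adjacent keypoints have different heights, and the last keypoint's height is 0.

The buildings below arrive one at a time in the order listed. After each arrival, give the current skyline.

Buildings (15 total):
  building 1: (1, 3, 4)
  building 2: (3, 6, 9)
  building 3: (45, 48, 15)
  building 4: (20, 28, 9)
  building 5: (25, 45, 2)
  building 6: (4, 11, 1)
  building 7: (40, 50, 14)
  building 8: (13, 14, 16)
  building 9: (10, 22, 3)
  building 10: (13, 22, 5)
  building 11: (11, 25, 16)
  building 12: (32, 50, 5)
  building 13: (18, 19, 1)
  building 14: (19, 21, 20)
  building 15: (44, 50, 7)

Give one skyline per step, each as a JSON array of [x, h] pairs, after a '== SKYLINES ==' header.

== SKYLINES ==
[[1,4],[3,0]]
[[1,4],[3,9],[6,0]]
[[1,4],[3,9],[6,0],[45,15],[48,0]]
[[1,4],[3,9],[6,0],[20,9],[28,0],[45,15],[48,0]]
[[1,4],[3,9],[6,0],[20,9],[28,2],[45,15],[48,0]]
[[1,4],[3,9],[6,1],[11,0],[20,9],[28,2],[45,15],[48,0]]
[[1,4],[3,9],[6,1],[11,0],[20,9],[28,2],[40,14],[45,15],[48,14],[50,0]]
[[1,4],[3,9],[6,1],[11,0],[13,16],[14,0],[20,9],[28,2],[40,14],[45,15],[48,14],[50,0]]
[[1,4],[3,9],[6,1],[10,3],[13,16],[14,3],[20,9],[28,2],[40,14],[45,15],[48,14],[50,0]]
[[1,4],[3,9],[6,1],[10,3],[13,16],[14,5],[20,9],[28,2],[40,14],[45,15],[48,14],[50,0]]
[[1,4],[3,9],[6,1],[10,3],[11,16],[25,9],[28,2],[40,14],[45,15],[48,14],[50,0]]
[[1,4],[3,9],[6,1],[10,3],[11,16],[25,9],[28,2],[32,5],[40,14],[45,15],[48,14],[50,0]]
[[1,4],[3,9],[6,1],[10,3],[11,16],[25,9],[28,2],[32,5],[40,14],[45,15],[48,14],[50,0]]
[[1,4],[3,9],[6,1],[10,3],[11,16],[19,20],[21,16],[25,9],[28,2],[32,5],[40,14],[45,15],[48,14],[50,0]]
[[1,4],[3,9],[6,1],[10,3],[11,16],[19,20],[21,16],[25,9],[28,2],[32,5],[40,14],[45,15],[48,14],[50,0]]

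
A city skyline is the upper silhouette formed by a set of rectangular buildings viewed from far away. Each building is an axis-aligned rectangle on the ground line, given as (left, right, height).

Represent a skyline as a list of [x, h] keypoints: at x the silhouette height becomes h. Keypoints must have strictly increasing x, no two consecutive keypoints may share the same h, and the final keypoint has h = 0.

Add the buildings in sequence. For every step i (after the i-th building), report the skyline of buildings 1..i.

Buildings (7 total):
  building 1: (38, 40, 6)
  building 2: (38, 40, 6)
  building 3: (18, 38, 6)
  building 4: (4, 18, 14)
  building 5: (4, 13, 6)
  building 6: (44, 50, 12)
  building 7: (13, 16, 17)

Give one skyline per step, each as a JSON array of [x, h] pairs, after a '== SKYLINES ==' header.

== SKYLINES ==
[[38,6],[40,0]]
[[38,6],[40,0]]
[[18,6],[40,0]]
[[4,14],[18,6],[40,0]]
[[4,14],[18,6],[40,0]]
[[4,14],[18,6],[40,0],[44,12],[50,0]]
[[4,14],[13,17],[16,14],[18,6],[40,0],[44,12],[50,0]]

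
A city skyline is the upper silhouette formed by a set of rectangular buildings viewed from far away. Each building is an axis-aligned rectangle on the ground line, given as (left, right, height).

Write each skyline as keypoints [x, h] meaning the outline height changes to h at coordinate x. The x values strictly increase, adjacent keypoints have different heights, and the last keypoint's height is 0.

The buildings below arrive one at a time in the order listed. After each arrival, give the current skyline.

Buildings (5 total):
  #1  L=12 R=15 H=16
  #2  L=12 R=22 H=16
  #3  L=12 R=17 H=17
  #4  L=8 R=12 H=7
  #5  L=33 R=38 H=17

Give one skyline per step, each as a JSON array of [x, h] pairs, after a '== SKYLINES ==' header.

== SKYLINES ==
[[12,16],[15,0]]
[[12,16],[22,0]]
[[12,17],[17,16],[22,0]]
[[8,7],[12,17],[17,16],[22,0]]
[[8,7],[12,17],[17,16],[22,0],[33,17],[38,0]]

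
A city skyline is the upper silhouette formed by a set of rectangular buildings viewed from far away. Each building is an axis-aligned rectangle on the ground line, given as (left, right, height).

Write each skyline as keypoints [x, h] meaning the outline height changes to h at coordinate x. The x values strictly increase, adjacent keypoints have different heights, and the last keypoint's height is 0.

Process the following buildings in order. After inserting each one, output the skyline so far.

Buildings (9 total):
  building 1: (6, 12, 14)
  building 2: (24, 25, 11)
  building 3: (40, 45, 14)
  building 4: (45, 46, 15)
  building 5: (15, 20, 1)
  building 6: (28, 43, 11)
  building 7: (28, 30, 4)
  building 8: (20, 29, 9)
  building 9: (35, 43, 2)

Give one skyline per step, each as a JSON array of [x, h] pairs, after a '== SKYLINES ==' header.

== SKYLINES ==
[[6,14],[12,0]]
[[6,14],[12,0],[24,11],[25,0]]
[[6,14],[12,0],[24,11],[25,0],[40,14],[45,0]]
[[6,14],[12,0],[24,11],[25,0],[40,14],[45,15],[46,0]]
[[6,14],[12,0],[15,1],[20,0],[24,11],[25,0],[40,14],[45,15],[46,0]]
[[6,14],[12,0],[15,1],[20,0],[24,11],[25,0],[28,11],[40,14],[45,15],[46,0]]
[[6,14],[12,0],[15,1],[20,0],[24,11],[25,0],[28,11],[40,14],[45,15],[46,0]]
[[6,14],[12,0],[15,1],[20,9],[24,11],[25,9],[28,11],[40,14],[45,15],[46,0]]
[[6,14],[12,0],[15,1],[20,9],[24,11],[25,9],[28,11],[40,14],[45,15],[46,0]]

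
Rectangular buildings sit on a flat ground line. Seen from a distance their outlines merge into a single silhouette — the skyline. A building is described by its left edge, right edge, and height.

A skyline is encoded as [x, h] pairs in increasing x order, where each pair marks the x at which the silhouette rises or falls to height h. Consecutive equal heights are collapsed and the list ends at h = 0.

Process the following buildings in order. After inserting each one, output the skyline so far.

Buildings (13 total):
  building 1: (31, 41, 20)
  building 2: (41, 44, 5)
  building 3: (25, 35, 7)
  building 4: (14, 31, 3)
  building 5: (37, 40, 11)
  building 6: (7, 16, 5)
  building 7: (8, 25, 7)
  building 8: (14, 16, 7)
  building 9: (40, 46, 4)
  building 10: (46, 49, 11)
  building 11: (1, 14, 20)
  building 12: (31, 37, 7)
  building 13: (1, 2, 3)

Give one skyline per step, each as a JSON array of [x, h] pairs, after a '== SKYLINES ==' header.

== SKYLINES ==
[[31,20],[41,0]]
[[31,20],[41,5],[44,0]]
[[25,7],[31,20],[41,5],[44,0]]
[[14,3],[25,7],[31,20],[41,5],[44,0]]
[[14,3],[25,7],[31,20],[41,5],[44,0]]
[[7,5],[16,3],[25,7],[31,20],[41,5],[44,0]]
[[7,5],[8,7],[31,20],[41,5],[44,0]]
[[7,5],[8,7],[31,20],[41,5],[44,0]]
[[7,5],[8,7],[31,20],[41,5],[44,4],[46,0]]
[[7,5],[8,7],[31,20],[41,5],[44,4],[46,11],[49,0]]
[[1,20],[14,7],[31,20],[41,5],[44,4],[46,11],[49,0]]
[[1,20],[14,7],[31,20],[41,5],[44,4],[46,11],[49,0]]
[[1,20],[14,7],[31,20],[41,5],[44,4],[46,11],[49,0]]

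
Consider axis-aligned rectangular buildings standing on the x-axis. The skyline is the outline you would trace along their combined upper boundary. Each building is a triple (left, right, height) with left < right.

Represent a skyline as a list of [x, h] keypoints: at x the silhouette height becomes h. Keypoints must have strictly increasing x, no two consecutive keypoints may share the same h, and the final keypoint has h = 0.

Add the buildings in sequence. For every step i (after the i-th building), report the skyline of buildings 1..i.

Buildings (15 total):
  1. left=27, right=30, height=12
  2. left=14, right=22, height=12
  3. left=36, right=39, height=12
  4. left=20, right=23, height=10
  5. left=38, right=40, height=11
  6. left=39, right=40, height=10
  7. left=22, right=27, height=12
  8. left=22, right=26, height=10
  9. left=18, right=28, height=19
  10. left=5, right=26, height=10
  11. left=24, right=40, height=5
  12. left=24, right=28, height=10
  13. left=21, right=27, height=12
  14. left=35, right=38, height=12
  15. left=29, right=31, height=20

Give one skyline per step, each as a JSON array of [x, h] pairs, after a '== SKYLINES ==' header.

== SKYLINES ==
[[27,12],[30,0]]
[[14,12],[22,0],[27,12],[30,0]]
[[14,12],[22,0],[27,12],[30,0],[36,12],[39,0]]
[[14,12],[22,10],[23,0],[27,12],[30,0],[36,12],[39,0]]
[[14,12],[22,10],[23,0],[27,12],[30,0],[36,12],[39,11],[40,0]]
[[14,12],[22,10],[23,0],[27,12],[30,0],[36,12],[39,11],[40,0]]
[[14,12],[30,0],[36,12],[39,11],[40,0]]
[[14,12],[30,0],[36,12],[39,11],[40,0]]
[[14,12],[18,19],[28,12],[30,0],[36,12],[39,11],[40,0]]
[[5,10],[14,12],[18,19],[28,12],[30,0],[36,12],[39,11],[40,0]]
[[5,10],[14,12],[18,19],[28,12],[30,5],[36,12],[39,11],[40,0]]
[[5,10],[14,12],[18,19],[28,12],[30,5],[36,12],[39,11],[40,0]]
[[5,10],[14,12],[18,19],[28,12],[30,5],[36,12],[39,11],[40,0]]
[[5,10],[14,12],[18,19],[28,12],[30,5],[35,12],[39,11],[40,0]]
[[5,10],[14,12],[18,19],[28,12],[29,20],[31,5],[35,12],[39,11],[40,0]]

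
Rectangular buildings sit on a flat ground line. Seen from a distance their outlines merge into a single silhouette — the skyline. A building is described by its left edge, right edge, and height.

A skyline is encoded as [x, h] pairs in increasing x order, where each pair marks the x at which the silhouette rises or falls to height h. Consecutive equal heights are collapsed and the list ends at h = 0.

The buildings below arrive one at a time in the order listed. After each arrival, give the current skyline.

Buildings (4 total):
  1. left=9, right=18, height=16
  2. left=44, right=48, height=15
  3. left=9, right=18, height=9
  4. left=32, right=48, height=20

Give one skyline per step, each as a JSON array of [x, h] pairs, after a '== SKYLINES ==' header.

== SKYLINES ==
[[9,16],[18,0]]
[[9,16],[18,0],[44,15],[48,0]]
[[9,16],[18,0],[44,15],[48,0]]
[[9,16],[18,0],[32,20],[48,0]]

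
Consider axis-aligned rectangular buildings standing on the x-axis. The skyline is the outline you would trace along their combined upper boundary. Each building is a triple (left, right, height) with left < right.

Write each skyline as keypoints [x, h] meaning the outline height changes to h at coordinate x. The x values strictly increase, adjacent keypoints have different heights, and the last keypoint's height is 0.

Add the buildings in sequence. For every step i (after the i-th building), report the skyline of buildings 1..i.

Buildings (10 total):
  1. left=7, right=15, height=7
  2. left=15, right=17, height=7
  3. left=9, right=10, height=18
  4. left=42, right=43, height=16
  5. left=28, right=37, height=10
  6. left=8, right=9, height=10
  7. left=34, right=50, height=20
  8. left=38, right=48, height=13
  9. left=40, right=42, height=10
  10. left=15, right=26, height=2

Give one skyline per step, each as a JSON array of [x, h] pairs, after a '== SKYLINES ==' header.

== SKYLINES ==
[[7,7],[15,0]]
[[7,7],[17,0]]
[[7,7],[9,18],[10,7],[17,0]]
[[7,7],[9,18],[10,7],[17,0],[42,16],[43,0]]
[[7,7],[9,18],[10,7],[17,0],[28,10],[37,0],[42,16],[43,0]]
[[7,7],[8,10],[9,18],[10,7],[17,0],[28,10],[37,0],[42,16],[43,0]]
[[7,7],[8,10],[9,18],[10,7],[17,0],[28,10],[34,20],[50,0]]
[[7,7],[8,10],[9,18],[10,7],[17,0],[28,10],[34,20],[50,0]]
[[7,7],[8,10],[9,18],[10,7],[17,0],[28,10],[34,20],[50,0]]
[[7,7],[8,10],[9,18],[10,7],[17,2],[26,0],[28,10],[34,20],[50,0]]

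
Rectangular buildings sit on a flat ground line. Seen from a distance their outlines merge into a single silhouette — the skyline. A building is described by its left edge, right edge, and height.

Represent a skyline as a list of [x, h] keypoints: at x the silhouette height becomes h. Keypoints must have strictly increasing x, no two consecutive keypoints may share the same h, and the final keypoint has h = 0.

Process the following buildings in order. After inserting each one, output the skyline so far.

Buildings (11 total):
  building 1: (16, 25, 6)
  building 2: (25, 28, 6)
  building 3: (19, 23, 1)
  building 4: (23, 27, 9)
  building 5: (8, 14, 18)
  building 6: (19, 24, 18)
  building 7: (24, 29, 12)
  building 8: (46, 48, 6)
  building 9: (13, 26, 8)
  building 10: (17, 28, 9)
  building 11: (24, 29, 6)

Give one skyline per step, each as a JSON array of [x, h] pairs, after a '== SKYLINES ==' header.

== SKYLINES ==
[[16,6],[25,0]]
[[16,6],[28,0]]
[[16,6],[28,0]]
[[16,6],[23,9],[27,6],[28,0]]
[[8,18],[14,0],[16,6],[23,9],[27,6],[28,0]]
[[8,18],[14,0],[16,6],[19,18],[24,9],[27,6],[28,0]]
[[8,18],[14,0],[16,6],[19,18],[24,12],[29,0]]
[[8,18],[14,0],[16,6],[19,18],[24,12],[29,0],[46,6],[48,0]]
[[8,18],[14,8],[19,18],[24,12],[29,0],[46,6],[48,0]]
[[8,18],[14,8],[17,9],[19,18],[24,12],[29,0],[46,6],[48,0]]
[[8,18],[14,8],[17,9],[19,18],[24,12],[29,0],[46,6],[48,0]]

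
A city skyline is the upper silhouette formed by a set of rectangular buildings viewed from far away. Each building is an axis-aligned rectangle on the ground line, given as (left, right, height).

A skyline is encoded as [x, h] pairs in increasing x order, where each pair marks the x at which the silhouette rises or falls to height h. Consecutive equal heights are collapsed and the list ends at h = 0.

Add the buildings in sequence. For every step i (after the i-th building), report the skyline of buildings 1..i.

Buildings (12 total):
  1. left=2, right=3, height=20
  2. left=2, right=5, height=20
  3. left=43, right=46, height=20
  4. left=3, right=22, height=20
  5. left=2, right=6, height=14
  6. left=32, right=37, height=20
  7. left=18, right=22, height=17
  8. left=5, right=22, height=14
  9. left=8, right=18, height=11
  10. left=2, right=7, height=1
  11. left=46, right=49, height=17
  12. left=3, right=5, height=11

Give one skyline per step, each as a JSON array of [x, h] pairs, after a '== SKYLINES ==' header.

== SKYLINES ==
[[2,20],[3,0]]
[[2,20],[5,0]]
[[2,20],[5,0],[43,20],[46,0]]
[[2,20],[22,0],[43,20],[46,0]]
[[2,20],[22,0],[43,20],[46,0]]
[[2,20],[22,0],[32,20],[37,0],[43,20],[46,0]]
[[2,20],[22,0],[32,20],[37,0],[43,20],[46,0]]
[[2,20],[22,0],[32,20],[37,0],[43,20],[46,0]]
[[2,20],[22,0],[32,20],[37,0],[43,20],[46,0]]
[[2,20],[22,0],[32,20],[37,0],[43,20],[46,0]]
[[2,20],[22,0],[32,20],[37,0],[43,20],[46,17],[49,0]]
[[2,20],[22,0],[32,20],[37,0],[43,20],[46,17],[49,0]]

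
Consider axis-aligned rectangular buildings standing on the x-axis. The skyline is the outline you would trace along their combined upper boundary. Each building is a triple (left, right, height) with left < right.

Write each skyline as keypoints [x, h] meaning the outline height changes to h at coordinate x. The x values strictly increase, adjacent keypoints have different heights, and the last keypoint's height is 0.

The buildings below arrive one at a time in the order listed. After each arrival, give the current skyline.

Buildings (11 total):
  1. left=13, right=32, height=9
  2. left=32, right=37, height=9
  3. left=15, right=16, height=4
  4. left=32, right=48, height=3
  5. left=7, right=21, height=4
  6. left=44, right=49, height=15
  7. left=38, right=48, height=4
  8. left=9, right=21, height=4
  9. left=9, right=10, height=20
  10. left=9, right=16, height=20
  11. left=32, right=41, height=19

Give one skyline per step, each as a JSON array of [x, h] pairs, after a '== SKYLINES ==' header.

== SKYLINES ==
[[13,9],[32,0]]
[[13,9],[37,0]]
[[13,9],[37,0]]
[[13,9],[37,3],[48,0]]
[[7,4],[13,9],[37,3],[48,0]]
[[7,4],[13,9],[37,3],[44,15],[49,0]]
[[7,4],[13,9],[37,3],[38,4],[44,15],[49,0]]
[[7,4],[13,9],[37,3],[38,4],[44,15],[49,0]]
[[7,4],[9,20],[10,4],[13,9],[37,3],[38,4],[44,15],[49,0]]
[[7,4],[9,20],[16,9],[37,3],[38,4],[44,15],[49,0]]
[[7,4],[9,20],[16,9],[32,19],[41,4],[44,15],[49,0]]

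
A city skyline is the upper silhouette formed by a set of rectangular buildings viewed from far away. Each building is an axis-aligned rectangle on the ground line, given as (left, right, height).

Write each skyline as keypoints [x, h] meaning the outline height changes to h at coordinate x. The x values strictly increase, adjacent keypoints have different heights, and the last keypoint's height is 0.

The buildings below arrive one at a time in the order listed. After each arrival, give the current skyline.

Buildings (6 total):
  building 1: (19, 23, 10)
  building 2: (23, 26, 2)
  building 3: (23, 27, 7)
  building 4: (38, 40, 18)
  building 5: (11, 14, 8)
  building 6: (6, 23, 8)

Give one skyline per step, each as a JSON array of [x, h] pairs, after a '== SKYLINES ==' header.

== SKYLINES ==
[[19,10],[23,0]]
[[19,10],[23,2],[26,0]]
[[19,10],[23,7],[27,0]]
[[19,10],[23,7],[27,0],[38,18],[40,0]]
[[11,8],[14,0],[19,10],[23,7],[27,0],[38,18],[40,0]]
[[6,8],[19,10],[23,7],[27,0],[38,18],[40,0]]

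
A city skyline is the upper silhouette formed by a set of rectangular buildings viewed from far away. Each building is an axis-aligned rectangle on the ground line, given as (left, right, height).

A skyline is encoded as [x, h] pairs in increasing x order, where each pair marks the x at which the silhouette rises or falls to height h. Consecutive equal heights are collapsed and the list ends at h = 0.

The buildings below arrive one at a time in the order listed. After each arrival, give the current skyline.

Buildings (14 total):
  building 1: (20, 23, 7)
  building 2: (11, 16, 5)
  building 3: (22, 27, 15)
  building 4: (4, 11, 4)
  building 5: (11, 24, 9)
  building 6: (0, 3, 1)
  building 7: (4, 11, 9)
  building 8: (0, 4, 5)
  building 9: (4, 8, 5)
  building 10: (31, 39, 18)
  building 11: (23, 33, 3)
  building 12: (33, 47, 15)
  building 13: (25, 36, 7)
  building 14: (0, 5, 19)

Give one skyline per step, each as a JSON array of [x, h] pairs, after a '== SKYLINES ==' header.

== SKYLINES ==
[[20,7],[23,0]]
[[11,5],[16,0],[20,7],[23,0]]
[[11,5],[16,0],[20,7],[22,15],[27,0]]
[[4,4],[11,5],[16,0],[20,7],[22,15],[27,0]]
[[4,4],[11,9],[22,15],[27,0]]
[[0,1],[3,0],[4,4],[11,9],[22,15],[27,0]]
[[0,1],[3,0],[4,9],[22,15],[27,0]]
[[0,5],[4,9],[22,15],[27,0]]
[[0,5],[4,9],[22,15],[27,0]]
[[0,5],[4,9],[22,15],[27,0],[31,18],[39,0]]
[[0,5],[4,9],[22,15],[27,3],[31,18],[39,0]]
[[0,5],[4,9],[22,15],[27,3],[31,18],[39,15],[47,0]]
[[0,5],[4,9],[22,15],[27,7],[31,18],[39,15],[47,0]]
[[0,19],[5,9],[22,15],[27,7],[31,18],[39,15],[47,0]]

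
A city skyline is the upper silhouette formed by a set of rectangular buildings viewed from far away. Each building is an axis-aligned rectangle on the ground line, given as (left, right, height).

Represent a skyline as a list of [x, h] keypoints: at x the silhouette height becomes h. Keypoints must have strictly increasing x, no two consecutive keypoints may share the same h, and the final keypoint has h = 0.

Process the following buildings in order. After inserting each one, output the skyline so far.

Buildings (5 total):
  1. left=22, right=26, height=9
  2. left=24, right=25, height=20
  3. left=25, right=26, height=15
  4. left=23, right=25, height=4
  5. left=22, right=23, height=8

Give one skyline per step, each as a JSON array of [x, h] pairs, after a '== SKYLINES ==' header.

== SKYLINES ==
[[22,9],[26,0]]
[[22,9],[24,20],[25,9],[26,0]]
[[22,9],[24,20],[25,15],[26,0]]
[[22,9],[24,20],[25,15],[26,0]]
[[22,9],[24,20],[25,15],[26,0]]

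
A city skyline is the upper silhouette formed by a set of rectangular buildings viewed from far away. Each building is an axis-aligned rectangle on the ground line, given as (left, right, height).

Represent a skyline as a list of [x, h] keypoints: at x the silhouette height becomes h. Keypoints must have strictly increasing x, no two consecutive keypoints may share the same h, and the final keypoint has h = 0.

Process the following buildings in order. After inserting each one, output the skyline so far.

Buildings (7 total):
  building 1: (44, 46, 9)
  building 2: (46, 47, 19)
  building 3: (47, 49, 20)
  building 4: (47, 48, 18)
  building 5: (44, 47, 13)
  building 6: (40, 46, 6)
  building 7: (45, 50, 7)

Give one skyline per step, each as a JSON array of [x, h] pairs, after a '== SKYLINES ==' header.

== SKYLINES ==
[[44,9],[46,0]]
[[44,9],[46,19],[47,0]]
[[44,9],[46,19],[47,20],[49,0]]
[[44,9],[46,19],[47,20],[49,0]]
[[44,13],[46,19],[47,20],[49,0]]
[[40,6],[44,13],[46,19],[47,20],[49,0]]
[[40,6],[44,13],[46,19],[47,20],[49,7],[50,0]]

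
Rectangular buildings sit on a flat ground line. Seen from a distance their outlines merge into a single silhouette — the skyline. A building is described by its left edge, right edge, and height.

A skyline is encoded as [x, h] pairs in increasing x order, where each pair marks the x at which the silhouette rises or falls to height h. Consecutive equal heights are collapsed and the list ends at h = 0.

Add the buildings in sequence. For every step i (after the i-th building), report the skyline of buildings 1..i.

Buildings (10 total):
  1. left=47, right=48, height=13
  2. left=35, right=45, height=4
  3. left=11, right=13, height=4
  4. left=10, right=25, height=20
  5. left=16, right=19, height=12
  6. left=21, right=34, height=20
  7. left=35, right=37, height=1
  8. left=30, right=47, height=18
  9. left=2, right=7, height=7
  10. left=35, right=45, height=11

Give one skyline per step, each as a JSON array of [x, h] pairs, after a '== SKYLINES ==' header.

== SKYLINES ==
[[47,13],[48,0]]
[[35,4],[45,0],[47,13],[48,0]]
[[11,4],[13,0],[35,4],[45,0],[47,13],[48,0]]
[[10,20],[25,0],[35,4],[45,0],[47,13],[48,0]]
[[10,20],[25,0],[35,4],[45,0],[47,13],[48,0]]
[[10,20],[34,0],[35,4],[45,0],[47,13],[48,0]]
[[10,20],[34,0],[35,4],[45,0],[47,13],[48,0]]
[[10,20],[34,18],[47,13],[48,0]]
[[2,7],[7,0],[10,20],[34,18],[47,13],[48,0]]
[[2,7],[7,0],[10,20],[34,18],[47,13],[48,0]]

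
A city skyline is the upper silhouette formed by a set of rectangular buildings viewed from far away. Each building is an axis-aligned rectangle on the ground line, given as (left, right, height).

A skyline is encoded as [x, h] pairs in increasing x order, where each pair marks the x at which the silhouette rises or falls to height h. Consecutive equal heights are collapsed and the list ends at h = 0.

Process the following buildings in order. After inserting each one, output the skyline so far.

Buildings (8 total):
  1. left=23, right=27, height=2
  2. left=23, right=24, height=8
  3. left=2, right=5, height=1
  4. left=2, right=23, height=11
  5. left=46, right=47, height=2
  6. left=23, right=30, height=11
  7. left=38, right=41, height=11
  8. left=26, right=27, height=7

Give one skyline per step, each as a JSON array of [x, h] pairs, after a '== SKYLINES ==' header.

== SKYLINES ==
[[23,2],[27,0]]
[[23,8],[24,2],[27,0]]
[[2,1],[5,0],[23,8],[24,2],[27,0]]
[[2,11],[23,8],[24,2],[27,0]]
[[2,11],[23,8],[24,2],[27,0],[46,2],[47,0]]
[[2,11],[30,0],[46,2],[47,0]]
[[2,11],[30,0],[38,11],[41,0],[46,2],[47,0]]
[[2,11],[30,0],[38,11],[41,0],[46,2],[47,0]]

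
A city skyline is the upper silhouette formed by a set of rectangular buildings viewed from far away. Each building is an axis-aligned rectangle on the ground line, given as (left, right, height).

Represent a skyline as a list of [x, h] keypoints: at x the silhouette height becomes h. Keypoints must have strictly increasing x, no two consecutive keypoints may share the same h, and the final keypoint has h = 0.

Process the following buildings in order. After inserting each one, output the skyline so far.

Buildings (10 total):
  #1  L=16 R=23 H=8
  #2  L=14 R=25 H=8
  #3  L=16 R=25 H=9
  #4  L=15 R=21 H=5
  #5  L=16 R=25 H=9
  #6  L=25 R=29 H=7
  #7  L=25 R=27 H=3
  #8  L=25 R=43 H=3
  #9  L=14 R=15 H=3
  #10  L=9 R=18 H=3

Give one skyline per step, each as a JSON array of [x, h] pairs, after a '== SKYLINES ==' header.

== SKYLINES ==
[[16,8],[23,0]]
[[14,8],[25,0]]
[[14,8],[16,9],[25,0]]
[[14,8],[16,9],[25,0]]
[[14,8],[16,9],[25,0]]
[[14,8],[16,9],[25,7],[29,0]]
[[14,8],[16,9],[25,7],[29,0]]
[[14,8],[16,9],[25,7],[29,3],[43,0]]
[[14,8],[16,9],[25,7],[29,3],[43,0]]
[[9,3],[14,8],[16,9],[25,7],[29,3],[43,0]]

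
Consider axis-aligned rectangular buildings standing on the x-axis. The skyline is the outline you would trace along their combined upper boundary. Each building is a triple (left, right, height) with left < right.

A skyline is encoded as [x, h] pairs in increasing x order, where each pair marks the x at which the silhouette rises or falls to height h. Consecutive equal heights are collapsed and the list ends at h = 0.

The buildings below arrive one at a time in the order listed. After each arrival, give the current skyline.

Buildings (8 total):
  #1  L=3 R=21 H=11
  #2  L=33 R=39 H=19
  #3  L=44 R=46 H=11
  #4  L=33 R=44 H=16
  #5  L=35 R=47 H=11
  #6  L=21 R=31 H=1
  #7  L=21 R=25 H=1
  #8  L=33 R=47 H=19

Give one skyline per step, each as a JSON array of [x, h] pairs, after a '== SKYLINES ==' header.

== SKYLINES ==
[[3,11],[21,0]]
[[3,11],[21,0],[33,19],[39,0]]
[[3,11],[21,0],[33,19],[39,0],[44,11],[46,0]]
[[3,11],[21,0],[33,19],[39,16],[44,11],[46,0]]
[[3,11],[21,0],[33,19],[39,16],[44,11],[47,0]]
[[3,11],[21,1],[31,0],[33,19],[39,16],[44,11],[47,0]]
[[3,11],[21,1],[31,0],[33,19],[39,16],[44,11],[47,0]]
[[3,11],[21,1],[31,0],[33,19],[47,0]]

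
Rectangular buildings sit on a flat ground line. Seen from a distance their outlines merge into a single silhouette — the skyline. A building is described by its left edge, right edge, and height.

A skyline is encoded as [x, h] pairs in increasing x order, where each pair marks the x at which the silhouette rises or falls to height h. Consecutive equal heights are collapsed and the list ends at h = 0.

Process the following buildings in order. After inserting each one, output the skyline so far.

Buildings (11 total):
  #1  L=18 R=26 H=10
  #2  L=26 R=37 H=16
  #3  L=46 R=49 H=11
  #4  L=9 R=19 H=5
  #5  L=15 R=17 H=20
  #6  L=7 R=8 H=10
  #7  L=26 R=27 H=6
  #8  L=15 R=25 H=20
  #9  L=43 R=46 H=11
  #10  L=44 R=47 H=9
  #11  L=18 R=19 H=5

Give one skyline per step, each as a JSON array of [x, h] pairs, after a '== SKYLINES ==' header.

== SKYLINES ==
[[18,10],[26,0]]
[[18,10],[26,16],[37,0]]
[[18,10],[26,16],[37,0],[46,11],[49,0]]
[[9,5],[18,10],[26,16],[37,0],[46,11],[49,0]]
[[9,5],[15,20],[17,5],[18,10],[26,16],[37,0],[46,11],[49,0]]
[[7,10],[8,0],[9,5],[15,20],[17,5],[18,10],[26,16],[37,0],[46,11],[49,0]]
[[7,10],[8,0],[9,5],[15,20],[17,5],[18,10],[26,16],[37,0],[46,11],[49,0]]
[[7,10],[8,0],[9,5],[15,20],[25,10],[26,16],[37,0],[46,11],[49,0]]
[[7,10],[8,0],[9,5],[15,20],[25,10],[26,16],[37,0],[43,11],[49,0]]
[[7,10],[8,0],[9,5],[15,20],[25,10],[26,16],[37,0],[43,11],[49,0]]
[[7,10],[8,0],[9,5],[15,20],[25,10],[26,16],[37,0],[43,11],[49,0]]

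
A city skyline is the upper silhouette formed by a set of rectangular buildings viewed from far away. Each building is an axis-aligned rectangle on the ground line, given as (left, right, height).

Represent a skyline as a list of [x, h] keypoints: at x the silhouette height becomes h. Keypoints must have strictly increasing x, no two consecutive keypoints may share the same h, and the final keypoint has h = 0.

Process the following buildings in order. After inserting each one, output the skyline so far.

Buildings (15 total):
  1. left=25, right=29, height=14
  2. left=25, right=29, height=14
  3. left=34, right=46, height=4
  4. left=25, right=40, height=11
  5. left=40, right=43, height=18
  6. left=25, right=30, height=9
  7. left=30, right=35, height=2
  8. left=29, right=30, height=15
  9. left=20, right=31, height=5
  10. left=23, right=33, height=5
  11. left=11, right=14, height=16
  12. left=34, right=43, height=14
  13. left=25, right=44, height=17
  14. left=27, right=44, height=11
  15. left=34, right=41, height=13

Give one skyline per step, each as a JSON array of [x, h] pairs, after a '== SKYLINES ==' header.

== SKYLINES ==
[[25,14],[29,0]]
[[25,14],[29,0]]
[[25,14],[29,0],[34,4],[46,0]]
[[25,14],[29,11],[40,4],[46,0]]
[[25,14],[29,11],[40,18],[43,4],[46,0]]
[[25,14],[29,11],[40,18],[43,4],[46,0]]
[[25,14],[29,11],[40,18],[43,4],[46,0]]
[[25,14],[29,15],[30,11],[40,18],[43,4],[46,0]]
[[20,5],[25,14],[29,15],[30,11],[40,18],[43,4],[46,0]]
[[20,5],[25,14],[29,15],[30,11],[40,18],[43,4],[46,0]]
[[11,16],[14,0],[20,5],[25,14],[29,15],[30,11],[40,18],[43,4],[46,0]]
[[11,16],[14,0],[20,5],[25,14],[29,15],[30,11],[34,14],[40,18],[43,4],[46,0]]
[[11,16],[14,0],[20,5],[25,17],[40,18],[43,17],[44,4],[46,0]]
[[11,16],[14,0],[20,5],[25,17],[40,18],[43,17],[44,4],[46,0]]
[[11,16],[14,0],[20,5],[25,17],[40,18],[43,17],[44,4],[46,0]]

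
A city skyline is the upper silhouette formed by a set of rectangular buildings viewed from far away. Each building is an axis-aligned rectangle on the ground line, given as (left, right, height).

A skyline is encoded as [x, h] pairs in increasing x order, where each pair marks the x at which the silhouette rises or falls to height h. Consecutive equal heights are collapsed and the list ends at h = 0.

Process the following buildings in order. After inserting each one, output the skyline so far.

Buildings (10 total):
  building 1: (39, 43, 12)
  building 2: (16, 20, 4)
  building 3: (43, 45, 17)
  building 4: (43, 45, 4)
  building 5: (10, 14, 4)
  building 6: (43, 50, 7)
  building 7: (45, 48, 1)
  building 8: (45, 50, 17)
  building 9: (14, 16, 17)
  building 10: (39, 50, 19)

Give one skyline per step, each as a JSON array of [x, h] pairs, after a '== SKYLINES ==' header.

== SKYLINES ==
[[39,12],[43,0]]
[[16,4],[20,0],[39,12],[43,0]]
[[16,4],[20,0],[39,12],[43,17],[45,0]]
[[16,4],[20,0],[39,12],[43,17],[45,0]]
[[10,4],[14,0],[16,4],[20,0],[39,12],[43,17],[45,0]]
[[10,4],[14,0],[16,4],[20,0],[39,12],[43,17],[45,7],[50,0]]
[[10,4],[14,0],[16,4],[20,0],[39,12],[43,17],[45,7],[50,0]]
[[10,4],[14,0],[16,4],[20,0],[39,12],[43,17],[50,0]]
[[10,4],[14,17],[16,4],[20,0],[39,12],[43,17],[50,0]]
[[10,4],[14,17],[16,4],[20,0],[39,19],[50,0]]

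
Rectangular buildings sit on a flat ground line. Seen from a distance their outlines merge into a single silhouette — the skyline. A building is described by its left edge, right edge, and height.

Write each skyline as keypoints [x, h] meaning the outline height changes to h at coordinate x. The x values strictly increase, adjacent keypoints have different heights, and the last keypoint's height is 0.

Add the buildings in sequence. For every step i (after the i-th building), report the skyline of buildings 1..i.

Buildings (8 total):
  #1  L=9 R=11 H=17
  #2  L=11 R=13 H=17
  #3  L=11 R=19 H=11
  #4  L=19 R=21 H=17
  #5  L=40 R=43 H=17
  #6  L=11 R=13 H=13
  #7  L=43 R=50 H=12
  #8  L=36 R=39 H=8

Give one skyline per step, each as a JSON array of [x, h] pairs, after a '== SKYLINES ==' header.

== SKYLINES ==
[[9,17],[11,0]]
[[9,17],[13,0]]
[[9,17],[13,11],[19,0]]
[[9,17],[13,11],[19,17],[21,0]]
[[9,17],[13,11],[19,17],[21,0],[40,17],[43,0]]
[[9,17],[13,11],[19,17],[21,0],[40,17],[43,0]]
[[9,17],[13,11],[19,17],[21,0],[40,17],[43,12],[50,0]]
[[9,17],[13,11],[19,17],[21,0],[36,8],[39,0],[40,17],[43,12],[50,0]]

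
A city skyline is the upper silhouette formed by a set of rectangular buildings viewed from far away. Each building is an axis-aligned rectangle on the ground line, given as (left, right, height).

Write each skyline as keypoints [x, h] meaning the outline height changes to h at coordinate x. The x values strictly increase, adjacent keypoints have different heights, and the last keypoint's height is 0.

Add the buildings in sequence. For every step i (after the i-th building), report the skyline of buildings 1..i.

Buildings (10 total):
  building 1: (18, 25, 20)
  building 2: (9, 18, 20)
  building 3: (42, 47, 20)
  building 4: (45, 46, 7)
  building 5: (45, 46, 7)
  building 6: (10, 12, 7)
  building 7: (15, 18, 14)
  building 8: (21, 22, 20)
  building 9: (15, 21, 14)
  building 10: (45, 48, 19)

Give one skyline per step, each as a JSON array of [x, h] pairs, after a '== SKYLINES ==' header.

== SKYLINES ==
[[18,20],[25,0]]
[[9,20],[25,0]]
[[9,20],[25,0],[42,20],[47,0]]
[[9,20],[25,0],[42,20],[47,0]]
[[9,20],[25,0],[42,20],[47,0]]
[[9,20],[25,0],[42,20],[47,0]]
[[9,20],[25,0],[42,20],[47,0]]
[[9,20],[25,0],[42,20],[47,0]]
[[9,20],[25,0],[42,20],[47,0]]
[[9,20],[25,0],[42,20],[47,19],[48,0]]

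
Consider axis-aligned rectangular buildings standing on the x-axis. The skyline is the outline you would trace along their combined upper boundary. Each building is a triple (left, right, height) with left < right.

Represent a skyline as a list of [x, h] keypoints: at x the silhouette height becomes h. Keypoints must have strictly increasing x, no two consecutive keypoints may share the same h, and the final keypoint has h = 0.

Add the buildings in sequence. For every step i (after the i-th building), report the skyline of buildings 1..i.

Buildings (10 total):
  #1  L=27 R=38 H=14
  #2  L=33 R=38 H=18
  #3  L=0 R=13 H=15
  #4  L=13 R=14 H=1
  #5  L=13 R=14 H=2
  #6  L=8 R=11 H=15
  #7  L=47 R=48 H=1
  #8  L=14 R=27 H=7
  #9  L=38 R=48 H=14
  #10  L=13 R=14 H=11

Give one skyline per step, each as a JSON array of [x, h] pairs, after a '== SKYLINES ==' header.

== SKYLINES ==
[[27,14],[38,0]]
[[27,14],[33,18],[38,0]]
[[0,15],[13,0],[27,14],[33,18],[38,0]]
[[0,15],[13,1],[14,0],[27,14],[33,18],[38,0]]
[[0,15],[13,2],[14,0],[27,14],[33,18],[38,0]]
[[0,15],[13,2],[14,0],[27,14],[33,18],[38,0]]
[[0,15],[13,2],[14,0],[27,14],[33,18],[38,0],[47,1],[48,0]]
[[0,15],[13,2],[14,7],[27,14],[33,18],[38,0],[47,1],[48,0]]
[[0,15],[13,2],[14,7],[27,14],[33,18],[38,14],[48,0]]
[[0,15],[13,11],[14,7],[27,14],[33,18],[38,14],[48,0]]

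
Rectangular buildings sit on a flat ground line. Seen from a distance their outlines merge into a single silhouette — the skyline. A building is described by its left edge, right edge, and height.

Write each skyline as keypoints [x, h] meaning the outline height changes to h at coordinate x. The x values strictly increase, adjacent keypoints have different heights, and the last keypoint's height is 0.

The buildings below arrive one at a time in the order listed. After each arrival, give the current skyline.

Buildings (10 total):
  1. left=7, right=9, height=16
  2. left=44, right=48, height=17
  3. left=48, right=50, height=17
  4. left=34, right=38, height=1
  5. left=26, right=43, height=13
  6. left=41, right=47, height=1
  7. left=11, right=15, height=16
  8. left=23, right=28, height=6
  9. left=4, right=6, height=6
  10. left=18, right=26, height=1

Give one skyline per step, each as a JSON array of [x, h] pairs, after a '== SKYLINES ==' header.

== SKYLINES ==
[[7,16],[9,0]]
[[7,16],[9,0],[44,17],[48,0]]
[[7,16],[9,0],[44,17],[50,0]]
[[7,16],[9,0],[34,1],[38,0],[44,17],[50,0]]
[[7,16],[9,0],[26,13],[43,0],[44,17],[50,0]]
[[7,16],[9,0],[26,13],[43,1],[44,17],[50,0]]
[[7,16],[9,0],[11,16],[15,0],[26,13],[43,1],[44,17],[50,0]]
[[7,16],[9,0],[11,16],[15,0],[23,6],[26,13],[43,1],[44,17],[50,0]]
[[4,6],[6,0],[7,16],[9,0],[11,16],[15,0],[23,6],[26,13],[43,1],[44,17],[50,0]]
[[4,6],[6,0],[7,16],[9,0],[11,16],[15,0],[18,1],[23,6],[26,13],[43,1],[44,17],[50,0]]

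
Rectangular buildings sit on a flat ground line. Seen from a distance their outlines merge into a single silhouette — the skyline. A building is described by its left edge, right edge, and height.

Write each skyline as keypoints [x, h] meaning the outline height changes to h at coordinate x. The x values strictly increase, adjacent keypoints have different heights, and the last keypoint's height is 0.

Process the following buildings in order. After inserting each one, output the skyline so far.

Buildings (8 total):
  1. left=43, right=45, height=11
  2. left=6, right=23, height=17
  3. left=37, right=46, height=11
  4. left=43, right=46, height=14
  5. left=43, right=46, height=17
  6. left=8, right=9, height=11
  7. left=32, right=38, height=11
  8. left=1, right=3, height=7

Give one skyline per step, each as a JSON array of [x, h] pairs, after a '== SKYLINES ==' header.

== SKYLINES ==
[[43,11],[45,0]]
[[6,17],[23,0],[43,11],[45,0]]
[[6,17],[23,0],[37,11],[46,0]]
[[6,17],[23,0],[37,11],[43,14],[46,0]]
[[6,17],[23,0],[37,11],[43,17],[46,0]]
[[6,17],[23,0],[37,11],[43,17],[46,0]]
[[6,17],[23,0],[32,11],[43,17],[46,0]]
[[1,7],[3,0],[6,17],[23,0],[32,11],[43,17],[46,0]]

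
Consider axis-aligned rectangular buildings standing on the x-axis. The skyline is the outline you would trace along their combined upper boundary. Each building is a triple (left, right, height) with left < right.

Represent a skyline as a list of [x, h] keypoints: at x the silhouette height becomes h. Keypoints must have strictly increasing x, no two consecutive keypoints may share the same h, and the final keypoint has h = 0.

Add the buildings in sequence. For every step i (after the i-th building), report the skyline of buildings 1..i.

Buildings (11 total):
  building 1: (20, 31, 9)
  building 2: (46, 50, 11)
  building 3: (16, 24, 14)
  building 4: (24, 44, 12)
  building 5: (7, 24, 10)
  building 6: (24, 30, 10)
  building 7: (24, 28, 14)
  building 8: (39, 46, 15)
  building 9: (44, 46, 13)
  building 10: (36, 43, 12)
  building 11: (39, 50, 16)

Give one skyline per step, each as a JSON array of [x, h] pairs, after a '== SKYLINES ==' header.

== SKYLINES ==
[[20,9],[31,0]]
[[20,9],[31,0],[46,11],[50,0]]
[[16,14],[24,9],[31,0],[46,11],[50,0]]
[[16,14],[24,12],[44,0],[46,11],[50,0]]
[[7,10],[16,14],[24,12],[44,0],[46,11],[50,0]]
[[7,10],[16,14],[24,12],[44,0],[46,11],[50,0]]
[[7,10],[16,14],[28,12],[44,0],[46,11],[50,0]]
[[7,10],[16,14],[28,12],[39,15],[46,11],[50,0]]
[[7,10],[16,14],[28,12],[39,15],[46,11],[50,0]]
[[7,10],[16,14],[28,12],[39,15],[46,11],[50,0]]
[[7,10],[16,14],[28,12],[39,16],[50,0]]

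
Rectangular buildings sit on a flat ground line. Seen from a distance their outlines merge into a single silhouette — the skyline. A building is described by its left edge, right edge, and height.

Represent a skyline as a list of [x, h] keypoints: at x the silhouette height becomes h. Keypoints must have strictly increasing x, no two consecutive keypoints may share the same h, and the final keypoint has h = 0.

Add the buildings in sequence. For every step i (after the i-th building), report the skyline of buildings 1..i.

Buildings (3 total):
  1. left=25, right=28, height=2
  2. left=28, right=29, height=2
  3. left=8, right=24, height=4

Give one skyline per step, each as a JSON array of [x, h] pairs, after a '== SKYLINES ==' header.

== SKYLINES ==
[[25,2],[28,0]]
[[25,2],[29,0]]
[[8,4],[24,0],[25,2],[29,0]]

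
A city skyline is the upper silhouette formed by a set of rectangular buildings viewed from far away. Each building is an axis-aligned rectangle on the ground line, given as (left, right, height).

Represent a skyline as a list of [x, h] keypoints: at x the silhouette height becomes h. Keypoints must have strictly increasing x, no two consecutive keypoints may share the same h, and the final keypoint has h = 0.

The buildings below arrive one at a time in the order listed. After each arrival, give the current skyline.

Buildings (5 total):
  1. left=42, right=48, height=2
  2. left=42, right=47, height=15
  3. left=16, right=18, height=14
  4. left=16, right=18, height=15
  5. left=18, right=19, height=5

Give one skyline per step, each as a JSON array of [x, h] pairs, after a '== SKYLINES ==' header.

== SKYLINES ==
[[42,2],[48,0]]
[[42,15],[47,2],[48,0]]
[[16,14],[18,0],[42,15],[47,2],[48,0]]
[[16,15],[18,0],[42,15],[47,2],[48,0]]
[[16,15],[18,5],[19,0],[42,15],[47,2],[48,0]]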